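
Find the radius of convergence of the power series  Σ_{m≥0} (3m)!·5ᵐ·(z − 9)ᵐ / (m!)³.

The ratio of consecutive coefficients is (3m+1)·(3m+2)·(3m+3)/(m+1)³ · 5 → 135.
The series converges when 135 · |z − 9| < 1, giving R = 1/135.

R = 1/135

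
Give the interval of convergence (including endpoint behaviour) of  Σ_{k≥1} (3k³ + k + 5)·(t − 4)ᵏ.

(3, 5)

By the ratio test, |a_{k+1}/a_k| = (3(k+1)³ + (k+1) + 5)/(3k³ + k + 5) → 1.
Hence R = 1.
At t = 5: the k-th term does not approach 0; divergence by the term test.
When t = 3, the terms do not tend to 0, so the series diverges.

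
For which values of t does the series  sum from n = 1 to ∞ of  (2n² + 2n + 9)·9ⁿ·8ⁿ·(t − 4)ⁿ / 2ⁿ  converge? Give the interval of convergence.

The ratio of consecutive coefficients is [(2(n+1)² + 2(n+1) + 9)/(2n² + 2n + 9)] · 9·8/2 → 36.
Convergence for |t − 4| · 36 < 1, i.e. |t − 4| < 1/36. So R = 1/36.
Endpoint t = 145/36: the n-th term does not approach 0; divergence by the term test.
When t = 143/36, the terms do not tend to 0, so the series diverges.

(143/36, 145/36)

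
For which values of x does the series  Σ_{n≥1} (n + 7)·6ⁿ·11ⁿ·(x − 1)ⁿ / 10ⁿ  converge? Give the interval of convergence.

By the ratio test, |a_{n+1}/a_n| = [((n+1) + 7)/(n + 7)] · 6·11/10 → 33/5.
Thus R = 1/(33/5) = 5/33.
Check x = 38/33: the terms have absolute value of order n, which does not tend to 0, so the series diverges by the divergence test.
Endpoint x = 28/33: the terms do not tend to 0, so the series diverges.

(28/33, 38/33)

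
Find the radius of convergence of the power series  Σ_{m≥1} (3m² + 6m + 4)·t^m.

R = 1

By the ratio test, |a_{m+1}/a_m| = (3(m+1)² + 6(m+1) + 4)/(3m² + 6m + 4) → 1.
Hence R = 1.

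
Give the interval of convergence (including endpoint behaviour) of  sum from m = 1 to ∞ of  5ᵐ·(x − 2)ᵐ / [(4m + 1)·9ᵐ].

[1/5, 19/5)

The ratio of consecutive coefficients is [(4m + 1)/(4(m+1) + 1)] · 5/9 → 5/9.
The series converges when 5/9 · |x − 2| < 1, giving R = 9/5.
At x = 19/5: the terms behave like c/m; limit comparison with the harmonic series gives divergence.
At x = 1/5: an alternating series whose terms decrease to 0 in absolute value, so it converges by the Leibniz criterion.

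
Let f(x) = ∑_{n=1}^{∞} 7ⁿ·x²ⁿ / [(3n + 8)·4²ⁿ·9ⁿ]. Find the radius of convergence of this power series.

R = 12√7/7

Apply the ratio test: |a_{n+1}| / |a_n| = [(3n + 8)/(3(n+1) + 8)] · 7/(16·9), which tends to 7/144 as n → ∞.
Writing y = x², the series in y has radius 144/7, so |x| < √(144/7) and R = 12√7/7.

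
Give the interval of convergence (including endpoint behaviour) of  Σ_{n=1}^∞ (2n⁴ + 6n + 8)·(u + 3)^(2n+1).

The ratio of consecutive coefficients is (2(n+1)⁴ + 6(n+1) + 8)/(2n⁴ + 6n + 8) → 1.
Successive powers of (u + 3) differ by 2, so the series converges when |u + 3|² · 1 < 1, i.e. |u + 3| < √(1) = 1. So R = 1.
Check u = -2: the terms have absolute value of order n⁴, which does not tend to 0, so the series diverges by the divergence test.
Endpoint u = -4: the terms have absolute value of order n⁴, which does not tend to 0, so the series diverges by the divergence test.

(-4, -2)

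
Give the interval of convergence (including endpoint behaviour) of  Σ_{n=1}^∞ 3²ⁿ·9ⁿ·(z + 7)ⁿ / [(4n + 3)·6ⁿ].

[-191/27, -187/27)

The ratio of consecutive coefficients is [(4n + 3)/(4(n+1) + 3)] · 9·9/6 → 27/2.
Hence the series converges for |z + 7| < 1/(27/2) = 2/27, so the radius of convergence is 2/27.
At z = -187/27: comparison with the harmonic series Σ 1/n shows the series diverges.
At z = -191/27: the terms alternate in sign and decrease monotonically to 0 in absolute value (size ~ c/n), so the alternating series test gives convergence.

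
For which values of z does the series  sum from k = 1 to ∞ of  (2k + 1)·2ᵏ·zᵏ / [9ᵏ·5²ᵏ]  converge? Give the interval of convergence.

Ratio test: |a_{k+1}/a_k| = [(2(k+1) + 1)/(2k + 1)] · 2/(9·25) → 2/225 as k → ∞.
Convergence for |z| · 2/225 < 1, i.e. |z| < 225/2. So R = 225/2.
When z = 225/2, the k-th term does not approach 0; divergence by the term test.
Endpoint z = -225/2: the k-th term does not approach 0; divergence by the term test.

(-225/2, 225/2)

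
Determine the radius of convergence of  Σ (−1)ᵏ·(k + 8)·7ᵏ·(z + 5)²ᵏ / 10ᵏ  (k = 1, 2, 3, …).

Ratio test: |a_{k+1}/a_k| = [((k+1) + 8)/(k + 8)] · 7/10 → 7/10 as k → ∞.
Since the exponent of (z + 5) increases by 2 each term, convergence requires |z + 5|² < 10/7, hence R = √70/7.

R = √70/7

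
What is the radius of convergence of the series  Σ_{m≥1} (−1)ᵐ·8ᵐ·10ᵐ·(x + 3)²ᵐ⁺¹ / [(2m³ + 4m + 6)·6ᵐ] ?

Ratio test: |a_{m+1}/a_m| = [(2m³ + 4m + 6)/(2(m+1)³ + 4(m+1) + 6)] · 8·10/6 → 40/3 as m → ∞.
Writing y = (x + 3)², the series in y has radius 3/40, so |x + 3| < √(3/40) and R = √30/20.

R = √30/20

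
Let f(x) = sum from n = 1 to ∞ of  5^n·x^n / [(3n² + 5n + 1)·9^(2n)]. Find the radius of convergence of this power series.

R = 81/5

The ratio of consecutive coefficients is [(3n² + 5n + 1)/(3(n+1)² + 5(n+1) + 1)] · 5/81 → 5/81.
Hence the series converges for |x| < 1/(5/81) = 81/5, so the radius of convergence is 81/5.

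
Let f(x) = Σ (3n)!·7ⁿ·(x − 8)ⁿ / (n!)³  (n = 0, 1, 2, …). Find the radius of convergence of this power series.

Apply the ratio test: |a_{n+1}| / |a_n| = (3n+1)·(3n+2)·(3n+3)/(n+1)³ · 7, which tends to 189 as n → ∞.
Hence the series converges for |x − 8| < 1/(189) = 1/189, so the radius of convergence is 1/189.

R = 1/189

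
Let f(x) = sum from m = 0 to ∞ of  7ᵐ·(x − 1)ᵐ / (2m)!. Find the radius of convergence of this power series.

R = ∞

By the ratio test, |a_{m+1}/a_m| = 7 · 1/[(2m+1)·(2m+2)] → 0.
Since the limit is 0 < 1 for every x, the series converges on all of ℝ and R = ∞.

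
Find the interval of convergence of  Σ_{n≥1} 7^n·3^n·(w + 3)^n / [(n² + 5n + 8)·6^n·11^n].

[-43/7, 1/7]

Ratio test: |a_{n+1}/a_n| = [(n² + 5n + 8)/((n+1)² + 5(n+1) + 8)] · 7·3/(6·11) → 7/22 as n → ∞.
The series converges when 7/22 · |w + 3| < 1, giving R = 22/7.
Endpoint w = 1/7: the terms are on the order of 1/n², so the series converges absolutely by comparison with the p-series (p = 2 > 1).
When w = -43/7, absolute convergence follows by limit comparison with Σ 1/n².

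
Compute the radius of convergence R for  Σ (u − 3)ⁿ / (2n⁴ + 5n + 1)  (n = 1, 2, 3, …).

The ratio of consecutive coefficients is (2n⁴ + 5n + 1)/(2(n+1)⁴ + 5(n+1) + 1) → 1.
Hence R = 1.

R = 1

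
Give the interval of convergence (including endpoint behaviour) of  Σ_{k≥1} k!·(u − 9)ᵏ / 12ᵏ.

{9}

The ratio of consecutive coefficients is (k+1) · 1/12 → ∞.
The ratio grows without bound, so the series diverges whenever (u − 9) ≠ 0; it converges only at u = 9. R = 0.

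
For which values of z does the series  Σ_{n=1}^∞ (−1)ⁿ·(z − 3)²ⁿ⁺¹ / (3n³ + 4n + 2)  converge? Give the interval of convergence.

Apply the ratio test: |a_{n+1}| / |a_n| = (3n³ + 4n + 2)/(3(n+1)³ + 4(n+1) + 2), which tends to 1 as n → ∞.
Successive powers of (z − 3) differ by 2, so the series converges when |z − 3|² · 1 < 1, i.e. |z − 3| < √(1) = 1. So R = 1.
At z = 4: the terms are on the order of 1/n³, so the series converges absolutely by comparison with the p-series (p = 3 > 1).
Endpoint z = 2: the series is dominated by a constant times Σ 1/n³, which converges (p = 3 > 1).

[2, 4]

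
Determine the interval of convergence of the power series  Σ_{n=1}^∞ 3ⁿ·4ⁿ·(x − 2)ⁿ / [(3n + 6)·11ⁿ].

Ratio test: |a_{n+1}/a_n| = [(3n + 6)/(3(n+1) + 6)] · 3·4/11 → 12/11 as n → ∞.
The series converges when 12/11 · |x − 2| < 1, giving R = 11/12.
At x = 35/12: the terms are asymptotic to a nonzero constant times 1/n, so the series diverges by limit comparison with Σ 1/n.
Check x = 13/12: convergence follows from the alternating series test (terms decrease monotonically to 0).

[13/12, 35/12)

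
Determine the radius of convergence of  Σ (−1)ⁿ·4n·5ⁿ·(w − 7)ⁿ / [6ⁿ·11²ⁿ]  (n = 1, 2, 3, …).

The ratio of consecutive coefficients is [4(n+1)/4n] · 5/(6·121) → 5/726.
Convergence for |w − 7| · 5/726 < 1, i.e. |w − 7| < 726/5. So R = 726/5.

R = 726/5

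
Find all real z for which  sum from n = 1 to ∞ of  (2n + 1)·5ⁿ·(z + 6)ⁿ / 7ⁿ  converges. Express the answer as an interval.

Apply the ratio test: |a_{n+1}| / |a_n| = [(2(n+1) + 1)/(2n + 1)] · 5/7, which tends to 5/7 as n → ∞.
The series converges when 5/7 · |z + 6| < 1, giving R = 7/5.
At z = -23/5: the n-th term does not approach 0; divergence by the term test.
When z = -37/5, the terms do not tend to 0, so the series diverges.

(-37/5, -23/5)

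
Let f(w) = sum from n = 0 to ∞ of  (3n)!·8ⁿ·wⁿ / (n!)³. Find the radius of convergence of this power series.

R = 1/216

The ratio of consecutive coefficients is (3n+1)·(3n+2)·(3n+3)/(n+1)³ · 8 → 216.
Hence the series converges for |w| < 1/(216) = 1/216, so the radius of convergence is 1/216.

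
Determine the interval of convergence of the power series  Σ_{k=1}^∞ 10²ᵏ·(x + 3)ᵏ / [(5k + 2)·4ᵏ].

Apply the ratio test: |a_{k+1}| / |a_k| = [(5k + 2)/(5(k+1) + 2)] · 100/4, which tends to 25 as k → ∞.
Convergence for |x + 3| · 25 < 1, i.e. |x + 3| < 1/25. So R = 1/25.
Endpoint x = -74/25: comparison with the harmonic series Σ 1/k shows the series diverges.
When x = -76/25, the terms alternate in sign and decrease monotonically to 0 in absolute value (size ~ c/k), so the alternating series test gives convergence.

[-76/25, -74/25)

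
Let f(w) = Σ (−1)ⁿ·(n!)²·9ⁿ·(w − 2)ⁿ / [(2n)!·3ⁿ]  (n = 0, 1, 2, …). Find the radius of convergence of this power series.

R = 4/3

Apply the ratio test: |a_{n+1}| / |a_n| = (n+1)²/[(2n+1)·(2n+2)] · 9/3, which tends to 3/4 as n → ∞.
Thus R = 1/(3/4) = 4/3.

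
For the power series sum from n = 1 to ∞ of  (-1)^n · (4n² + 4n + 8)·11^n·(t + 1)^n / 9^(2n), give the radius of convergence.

R = 81/11

Apply the ratio test: |a_{n+1}| / |a_n| = [(4(n+1)² + 4(n+1) + 8)/(4n² + 4n + 8)] · 11/81, which tends to 11/81 as n → ∞.
Convergence for |t + 1| · 11/81 < 1, i.e. |t + 1| < 81/11. So R = 81/11.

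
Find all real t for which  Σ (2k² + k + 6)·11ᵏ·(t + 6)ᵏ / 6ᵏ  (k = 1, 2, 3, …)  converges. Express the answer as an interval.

By the ratio test, |a_{k+1}/a_k| = [(2(k+1)² + (k+1) + 6)/(2k² + k + 6)] · 11/6 → 11/6.
The series converges when 11/6 · |t + 6| < 1, giving R = 6/11.
When t = -60/11, the terms have absolute value of order k², which does not tend to 0, so the series diverges by the divergence test.
Endpoint t = -72/11: the terms have absolute value of order k², which does not tend to 0, so the series diverges by the divergence test.

(-72/11, -60/11)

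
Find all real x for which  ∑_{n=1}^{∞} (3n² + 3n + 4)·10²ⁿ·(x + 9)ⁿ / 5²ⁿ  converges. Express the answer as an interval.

Apply the ratio test: |a_{n+1}| / |a_n| = [(3(n+1)² + 3(n+1) + 4)/(3n² + 3n + 4)] · 100/25, which tends to 4 as n → ∞.
Hence the series converges for |x + 9| < 1/(4) = 1/4, so the radius of convergence is 1/4.
At x = -35/4: the terms do not tend to 0, so the series diverges.
When x = -37/4, the n-th term does not approach 0; divergence by the term test.

(-37/4, -35/4)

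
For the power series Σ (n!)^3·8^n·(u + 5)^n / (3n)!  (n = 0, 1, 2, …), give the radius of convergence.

R = 27/8

Ratio test: |a_{n+1}/a_n| = (n+1)³/[(3n+1)·(3n+2)·(3n+3)] · 8 → 8/27 as n → ∞.
Hence the series converges for |u + 5| < 1/(8/27) = 27/8, so the radius of convergence is 27/8.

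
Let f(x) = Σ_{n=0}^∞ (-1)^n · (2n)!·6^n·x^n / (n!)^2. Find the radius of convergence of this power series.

The ratio of consecutive coefficients is (2n+1)·(2n+2)/(n+1)² · 6 → 24.
Convergence for |x| · 24 < 1, i.e. |x| < 1/24. So R = 1/24.

R = 1/24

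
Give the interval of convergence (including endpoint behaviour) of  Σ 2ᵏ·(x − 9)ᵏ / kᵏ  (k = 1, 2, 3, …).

(−∞, ∞)

Root test: |a_k|^(1/k) = 2/k → 0.
The limit is 0 for every x, so R = ∞.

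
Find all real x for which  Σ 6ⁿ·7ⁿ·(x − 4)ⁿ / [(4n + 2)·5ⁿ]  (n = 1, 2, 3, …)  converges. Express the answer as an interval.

[163/42, 173/42)

The ratio of consecutive coefficients is [(4n + 2)/(4(n+1) + 2)] · 6·7/5 → 42/5.
Convergence for |x − 4| · 42/5 < 1, i.e. |x − 4| < 5/42. So R = 5/42.
At x = 173/42: the terms behave like c/n; limit comparison with the harmonic series gives divergence.
When x = 163/42, an alternating series whose terms decrease to 0 in absolute value, so it converges by the Leibniz criterion.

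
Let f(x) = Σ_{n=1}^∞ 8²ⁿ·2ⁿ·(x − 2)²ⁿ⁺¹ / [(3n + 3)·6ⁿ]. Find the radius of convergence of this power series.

R = √3/8

By the ratio test, |a_{n+1}/a_n| = [(3n + 3)/(3(n+1) + 3)] · 64·2/6 → 64/3.
Writing y = (x − 2)², the series in y has radius 3/64, so |x − 2| < √(3/64) and R = √3/8.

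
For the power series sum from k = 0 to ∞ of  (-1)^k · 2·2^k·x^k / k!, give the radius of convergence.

R = ∞

Apply the ratio test: |a_{k+1}| / |a_k| = 2/2 · 2 · 1/(k+1), which tends to 0 as k → ∞.
Since the limit is 0 < 1 for every x, the series converges on all of ℝ and R = ∞.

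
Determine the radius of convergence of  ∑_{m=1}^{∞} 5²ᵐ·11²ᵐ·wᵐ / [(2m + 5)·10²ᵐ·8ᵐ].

R = 32/121

By the ratio test, |a_{m+1}/a_m| = [(2m + 5)/(2(m+1) + 5)] · 25·121/(100·8) → 121/32.
The series converges when 121/32 · |w| < 1, giving R = 32/121.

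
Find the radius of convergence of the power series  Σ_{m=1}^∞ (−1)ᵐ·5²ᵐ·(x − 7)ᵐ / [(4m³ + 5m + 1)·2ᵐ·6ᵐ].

R = 12/25

Ratio test: |a_{m+1}/a_m| = [(4m³ + 5m + 1)/(4(m+1)³ + 5(m+1) + 1)] · 25/(2·6) → 25/12 as m → ∞.
The series converges when 25/12 · |x − 7| < 1, giving R = 12/25.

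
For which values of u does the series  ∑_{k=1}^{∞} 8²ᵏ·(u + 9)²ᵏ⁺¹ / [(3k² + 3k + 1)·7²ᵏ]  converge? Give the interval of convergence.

[-79/8, -65/8]

The ratio of consecutive coefficients is [(3k² + 3k + 1)/(3(k+1)² + 3(k+1) + 1)] · 64/49 → 64/49.
Successive powers of (u + 9) differ by 2, so the series converges when |u + 9|² · 64/49 < 1, i.e. |u + 9| < √(49/64) = 7/8. So R = 7/8.
Check u = -65/8: absolute convergence follows by limit comparison with Σ 1/k².
At u = -79/8: the terms are on the order of 1/k², so the series converges absolutely by comparison with the p-series (p = 2 > 1).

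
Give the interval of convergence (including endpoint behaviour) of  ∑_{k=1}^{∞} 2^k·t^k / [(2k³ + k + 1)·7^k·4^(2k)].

[-56, 56]

The ratio of consecutive coefficients is [(2k³ + k + 1)/(2(k+1)³ + (k+1) + 1)] · 2/(7·16) → 1/56.
The series converges when 1/56 · |t| < 1, giving R = 56.
At t = 56: the series is dominated by a constant times Σ 1/k³, which converges (p = 3 > 1).
Check t = -56: the series is dominated by a constant times Σ 1/k³, which converges (p = 3 > 1).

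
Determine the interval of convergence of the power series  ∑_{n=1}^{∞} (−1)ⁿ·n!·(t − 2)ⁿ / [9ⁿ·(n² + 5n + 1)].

{2}

Ratio test: |a_{n+1}/a_n| = (n+1) · 1/9 · (n² + 5n + 1)/((n+1)² + 5(n+1) + 1) → ∞ as n → ∞.
The ratio grows without bound, so the series diverges whenever (t − 2) ≠ 0; it converges only at t = 2. R = 0.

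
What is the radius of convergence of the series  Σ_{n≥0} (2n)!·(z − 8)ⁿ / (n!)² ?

R = 1/4

The ratio of consecutive coefficients is (2n+1)·(2n+2)/(n+1)² → 4.
The series converges when 4 · |z − 8| < 1, giving R = 1/4.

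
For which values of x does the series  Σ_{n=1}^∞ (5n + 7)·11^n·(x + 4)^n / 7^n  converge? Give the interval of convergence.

The ratio of consecutive coefficients is [(5(n+1) + 7)/(5n + 7)] · 11/7 → 11/7.
Hence the series converges for |x + 4| < 1/(11/7) = 7/11, so the radius of convergence is 7/11.
When x = -37/11, the n-th term does not approach 0; divergence by the term test.
Endpoint x = -51/11: the terms have absolute value of order n, which does not tend to 0, so the series diverges by the divergence test.

(-51/11, -37/11)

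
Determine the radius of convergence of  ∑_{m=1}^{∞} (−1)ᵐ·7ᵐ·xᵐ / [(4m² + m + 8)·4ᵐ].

Ratio test: |a_{m+1}/a_m| = [(4m² + m + 8)/(4(m+1)² + (m+1) + 8)] · 7/4 → 7/4 as m → ∞.
The series converges when 7/4 · |x| < 1, giving R = 4/7.

R = 4/7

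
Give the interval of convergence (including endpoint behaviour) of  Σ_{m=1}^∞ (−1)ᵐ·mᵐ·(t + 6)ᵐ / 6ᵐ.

Root test: |a_m|^(1/m) = m/6 → ∞.
Since the m-th root of |a_m| is unbounded, the series converges only at t = -6; R = 0.

{-6}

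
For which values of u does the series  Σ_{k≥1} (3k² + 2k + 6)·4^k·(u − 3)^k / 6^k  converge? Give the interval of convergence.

By the ratio test, |a_{k+1}/a_k| = [(3(k+1)² + 2(k+1) + 6)/(3k² + 2k + 6)] · 4/6 → 2/3.
Thus R = 1/(2/3) = 3/2.
When u = 9/2, the terms do not tend to 0, so the series diverges.
Endpoint u = 3/2: the terms have absolute value of order k², which does not tend to 0, so the series diverges by the divergence test.

(3/2, 9/2)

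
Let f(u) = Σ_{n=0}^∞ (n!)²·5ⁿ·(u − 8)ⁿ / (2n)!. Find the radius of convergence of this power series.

R = 4/5

Ratio test: |a_{n+1}/a_n| = (n+1)²/[(2n+1)·(2n+2)] · 5 → 5/4 as n → ∞.
Convergence for |u − 8| · 5/4 < 1, i.e. |u − 8| < 4/5. So R = 4/5.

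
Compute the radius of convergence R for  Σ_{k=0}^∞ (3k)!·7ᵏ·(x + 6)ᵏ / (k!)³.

Apply the ratio test: |a_{k+1}| / |a_k| = (3k+1)·(3k+2)·(3k+3)/(k+1)³ · 7, which tends to 189 as k → ∞.
Convergence for |x + 6| · 189 < 1, i.e. |x + 6| < 1/189. So R = 1/189.

R = 1/189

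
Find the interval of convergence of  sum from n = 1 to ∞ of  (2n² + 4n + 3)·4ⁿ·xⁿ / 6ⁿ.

Apply the ratio test: |a_{n+1}| / |a_n| = [(2(n+1)² + 4(n+1) + 3)/(2n² + 4n + 3)] · 4/6, which tends to 2/3 as n → ∞.
Thus R = 1/(2/3) = 3/2.
When x = 3/2, the n-th term does not approach 0; divergence by the term test.
When x = -3/2, the n-th term does not approach 0; divergence by the term test.

(-3/2, 3/2)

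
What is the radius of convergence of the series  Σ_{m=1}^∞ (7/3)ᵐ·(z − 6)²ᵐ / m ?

The ratio of consecutive coefficients is [m/(m+1)] · 7/3 → 7/3.
Successive powers of (z − 6) differ by 2, so the series converges when |z − 6|² · 7/3 < 1, i.e. |z − 6| < √(3/7). So R = √21/7.

R = √21/7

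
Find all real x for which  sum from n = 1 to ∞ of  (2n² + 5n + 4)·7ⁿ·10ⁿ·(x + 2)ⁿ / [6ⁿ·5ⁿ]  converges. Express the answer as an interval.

(-17/7, -11/7)

Ratio test: |a_{n+1}/a_n| = [(2(n+1)² + 5(n+1) + 4)/(2n² + 5n + 4)] · 7·10/(6·5) → 7/3 as n → ∞.
Convergence for |x + 2| · 7/3 < 1, i.e. |x + 2| < 3/7. So R = 3/7.
Check x = -11/7: the n-th term does not approach 0; divergence by the term test.
At x = -17/7: the n-th term does not approach 0; divergence by the term test.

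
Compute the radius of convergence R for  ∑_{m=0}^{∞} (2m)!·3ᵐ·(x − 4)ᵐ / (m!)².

By the ratio test, |a_{m+1}/a_m| = (2m+1)·(2m+2)/(m+1)² · 3 → 12.
Hence the series converges for |x − 4| < 1/(12) = 1/12, so the radius of convergence is 1/12.

R = 1/12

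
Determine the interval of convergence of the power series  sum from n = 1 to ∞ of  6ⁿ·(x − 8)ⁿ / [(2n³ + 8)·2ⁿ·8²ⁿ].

[-40/3, 88/3]

Apply the ratio test: |a_{n+1}| / |a_n| = [(2n³ + 8)/(2(n+1)³ + 8)] · 6/(2·64), which tends to 3/64 as n → ∞.
Convergence for |x − 8| · 3/64 < 1, i.e. |x − 8| < 64/3. So R = 64/3.
Check x = 88/3: the terms are on the order of 1/n³, so the series converges absolutely by comparison with the p-series (p = 3 > 1).
Endpoint x = -40/3: the terms are on the order of 1/n³, so the series converges absolutely by comparison with the p-series (p = 3 > 1).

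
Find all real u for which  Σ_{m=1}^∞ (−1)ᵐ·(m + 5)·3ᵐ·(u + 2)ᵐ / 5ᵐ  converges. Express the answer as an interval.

(-11/3, -1/3)

Ratio test: |a_{m+1}/a_m| = [((m+1) + 5)/(m + 5)] · 3/5 → 3/5 as m → ∞.
The series converges when 3/5 · |u + 2| < 1, giving R = 5/3.
At u = -1/3: the terms do not tend to 0, so the series diverges.
Endpoint u = -11/3: the terms do not tend to 0, so the series diverges.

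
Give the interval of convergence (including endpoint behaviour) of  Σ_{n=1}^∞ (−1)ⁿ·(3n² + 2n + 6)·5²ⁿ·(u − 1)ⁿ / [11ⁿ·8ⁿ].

(-63/25, 113/25)

Ratio test: |a_{n+1}/a_n| = [(3(n+1)² + 2(n+1) + 6)/(3n² + 2n + 6)] · 25/(11·8) → 25/88 as n → ∞.
Convergence for |u − 1| · 25/88 < 1, i.e. |u − 1| < 88/25. So R = 88/25.
When u = 113/25, the terms do not tend to 0, so the series diverges.
When u = -63/25, the terms have absolute value of order n², which does not tend to 0, so the series diverges by the divergence test.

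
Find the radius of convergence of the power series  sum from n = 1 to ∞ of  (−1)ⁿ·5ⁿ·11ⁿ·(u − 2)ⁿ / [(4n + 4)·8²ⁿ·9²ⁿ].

R = 5184/55

By the ratio test, |a_{n+1}/a_n| = [(4n + 4)/(4(n+1) + 4)] · 5·11/(64·81) → 55/5184.
Hence the series converges for |u − 2| < 1/(55/5184) = 5184/55, so the radius of convergence is 5184/55.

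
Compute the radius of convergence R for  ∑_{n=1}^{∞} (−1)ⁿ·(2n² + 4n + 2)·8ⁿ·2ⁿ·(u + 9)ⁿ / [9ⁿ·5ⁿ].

Apply the ratio test: |a_{n+1}| / |a_n| = [(2(n+1)² + 4(n+1) + 2)/(2n² + 4n + 2)] · 8·2/(9·5), which tends to 16/45 as n → ∞.
The series converges when 16/45 · |u + 9| < 1, giving R = 45/16.

R = 45/16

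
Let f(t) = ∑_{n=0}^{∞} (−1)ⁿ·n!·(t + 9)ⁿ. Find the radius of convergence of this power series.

R = 0

Apply the ratio test: |a_{n+1}| / |a_n| = (n+1), which tends to ∞ as n → ∞.
Since the ratio → ∞, the series diverges for every t ≠ -9, and R = 0.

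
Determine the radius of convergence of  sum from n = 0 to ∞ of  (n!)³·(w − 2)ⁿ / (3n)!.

R = 27

Apply the ratio test: |a_{n+1}| / |a_n| = (n+1)³/[(3n+1)·(3n+2)·(3n+3)], which tends to 1/27 as n → ∞.
Convergence for |w − 2| · 1/27 < 1, i.e. |w − 2| < 27. So R = 27.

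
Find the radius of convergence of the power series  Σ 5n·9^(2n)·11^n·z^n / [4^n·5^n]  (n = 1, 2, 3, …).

R = 20/891

By the ratio test, |a_{n+1}/a_n| = [5(n+1)/5n] · 81·11/(4·5) → 891/20.
Thus R = 1/(891/20) = 20/891.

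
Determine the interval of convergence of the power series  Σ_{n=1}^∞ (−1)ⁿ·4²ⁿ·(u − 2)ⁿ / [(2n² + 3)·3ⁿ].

[29/16, 35/16]

By the ratio test, |a_{n+1}/a_n| = [(2n² + 3)/(2(n+1)² + 3)] · 16/3 → 16/3.
Convergence for |u − 2| · 16/3 < 1, i.e. |u − 2| < 3/16. So R = 3/16.
Check u = 35/16: the series is dominated by a constant times Σ 1/n², which converges (p = 2 > 1).
Endpoint u = 29/16: absolute convergence follows by limit comparison with Σ 1/n².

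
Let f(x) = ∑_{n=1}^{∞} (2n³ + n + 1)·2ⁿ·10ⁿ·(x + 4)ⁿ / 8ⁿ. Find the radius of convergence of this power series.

Apply the ratio test: |a_{n+1}| / |a_n| = [(2(n+1)³ + (n+1) + 1)/(2n³ + n + 1)] · 2·10/8, which tends to 5/2 as n → ∞.
The series converges when 5/2 · |x + 4| < 1, giving R = 2/5.

R = 2/5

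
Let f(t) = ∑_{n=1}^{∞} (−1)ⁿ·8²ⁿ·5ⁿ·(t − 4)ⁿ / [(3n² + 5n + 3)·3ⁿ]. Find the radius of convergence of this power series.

R = 3/320

Ratio test: |a_{n+1}/a_n| = [(3n² + 5n + 3)/(3(n+1)² + 5(n+1) + 3)] · 64·5/3 → 320/3 as n → ∞.
Convergence for |t − 4| · 320/3 < 1, i.e. |t − 4| < 3/320. So R = 3/320.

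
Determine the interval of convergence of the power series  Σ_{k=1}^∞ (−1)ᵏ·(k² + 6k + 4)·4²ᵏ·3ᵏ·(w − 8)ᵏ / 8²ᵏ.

By the ratio test, |a_{k+1}/a_k| = [((k+1)² + 6(k+1) + 4)/(k² + 6k + 4)] · 16·3/64 → 3/4.
The series converges when 3/4 · |w − 8| < 1, giving R = 4/3.
Endpoint w = 28/3: the terms have absolute value of order k², which does not tend to 0, so the series diverges by the divergence test.
At w = 20/3: the k-th term does not approach 0; divergence by the term test.

(20/3, 28/3)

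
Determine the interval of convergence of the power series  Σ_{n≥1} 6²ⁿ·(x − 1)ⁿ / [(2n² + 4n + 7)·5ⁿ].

Apply the ratio test: |a_{n+1}| / |a_n| = [(2n² + 4n + 7)/(2(n+1)² + 4(n+1) + 7)] · 36/5, which tends to 36/5 as n → ∞.
Thus R = 1/(36/5) = 5/36.
Check x = 41/36: the series is dominated by a constant times Σ 1/n², which converges (p = 2 > 1).
Check x = 31/36: the terms are on the order of 1/n², so the series converges absolutely by comparison with the p-series (p = 2 > 1).

[31/36, 41/36]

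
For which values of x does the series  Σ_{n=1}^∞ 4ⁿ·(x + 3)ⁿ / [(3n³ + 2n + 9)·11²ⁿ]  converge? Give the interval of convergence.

Apply the ratio test: |a_{n+1}| / |a_n| = [(3n³ + 2n + 9)/(3(n+1)³ + 2(n+1) + 9)] · 4/121, which tends to 4/121 as n → ∞.
Thus R = 1/(4/121) = 121/4.
When x = 109/4, the terms are on the order of 1/n³, so the series converges absolutely by comparison with the p-series (p = 3 > 1).
Check x = -133/4: absolute convergence follows by limit comparison with Σ 1/n³.

[-133/4, 109/4]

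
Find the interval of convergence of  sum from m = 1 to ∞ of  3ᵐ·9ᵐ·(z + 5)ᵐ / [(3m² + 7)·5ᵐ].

Ratio test: |a_{m+1}/a_m| = [(3m² + 7)/(3(m+1)² + 7)] · 3·9/5 → 27/5 as m → ∞.
Thus R = 1/(27/5) = 5/27.
Endpoint z = -130/27: the series is dominated by a constant times Σ 1/m², which converges (p = 2 > 1).
When z = -140/27, the series is dominated by a constant times Σ 1/m², which converges (p = 2 > 1).

[-140/27, -130/27]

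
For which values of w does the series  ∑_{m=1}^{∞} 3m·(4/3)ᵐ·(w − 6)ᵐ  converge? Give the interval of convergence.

(21/4, 27/4)

The ratio of consecutive coefficients is [3(m+1)/3m] · 4/3 → 4/3.
Thus R = 1/(4/3) = 3/4.
Check w = 27/4: the terms have absolute value of order m, which does not tend to 0, so the series diverges by the divergence test.
Endpoint w = 21/4: the terms have absolute value of order m, which does not tend to 0, so the series diverges by the divergence test.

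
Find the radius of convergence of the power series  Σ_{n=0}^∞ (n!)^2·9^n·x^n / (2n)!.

Apply the ratio test: |a_{n+1}| / |a_n| = (n+1)²/[(2n+1)·(2n+2)] · 9, which tends to 9/4 as n → ∞.
Convergence for |x| · 9/4 < 1, i.e. |x| < 4/9. So R = 4/9.

R = 4/9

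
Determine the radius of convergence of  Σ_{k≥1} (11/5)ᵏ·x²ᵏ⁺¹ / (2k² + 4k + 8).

The ratio of consecutive coefficients is [(2k² + 4k + 8)/(2(k+1)² + 4(k+1) + 8)] · 11/5 → 11/5.
Writing y = x², the series in y has radius 5/11, so |x| < √(5/11) and R = √55/11.

R = √55/11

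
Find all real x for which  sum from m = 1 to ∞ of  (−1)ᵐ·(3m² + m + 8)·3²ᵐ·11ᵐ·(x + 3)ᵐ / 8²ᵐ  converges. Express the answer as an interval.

(-361/99, -233/99)

By the ratio test, |a_{m+1}/a_m| = [(3(m+1)² + (m+1) + 8)/(3m² + m + 8)] · 9·11/64 → 99/64.
Convergence for |x + 3| · 99/64 < 1, i.e. |x + 3| < 64/99. So R = 64/99.
Check x = -233/99: the m-th term does not approach 0; divergence by the term test.
At x = -361/99: the terms do not tend to 0, so the series diverges.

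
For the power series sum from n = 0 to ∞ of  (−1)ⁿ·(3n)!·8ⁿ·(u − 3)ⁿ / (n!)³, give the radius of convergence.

R = 1/216

Apply the ratio test: |a_{n+1}| / |a_n| = (3n+1)·(3n+2)·(3n+3)/(n+1)³ · 8, which tends to 216 as n → ∞.
Thus R = 1/(216) = 1/216.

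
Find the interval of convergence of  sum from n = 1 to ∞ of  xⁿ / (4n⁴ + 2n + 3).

Ratio test: |a_{n+1}/a_n| = (4n⁴ + 2n + 3)/(4(n+1)⁴ + 2(n+1) + 3) → 1 as n → ∞.
So the series converges when |x| < 1 and diverges when |x| > 1; R = 1.
Check x = 1: the series is dominated by a constant times Σ 1/n⁴, which converges (p = 4 > 1).
Check x = -1: the series is dominated by a constant times Σ 1/n⁴, which converges (p = 4 > 1).

[-1, 1]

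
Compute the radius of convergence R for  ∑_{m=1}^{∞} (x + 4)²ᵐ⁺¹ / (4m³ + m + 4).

By the ratio test, |a_{m+1}/a_m| = (4m³ + m + 4)/(4(m+1)³ + (m+1) + 4) → 1.
Writing y = (x + 4)², the series in y has radius 1, so |x + 4| < √(1) = 1 and R = 1.

R = 1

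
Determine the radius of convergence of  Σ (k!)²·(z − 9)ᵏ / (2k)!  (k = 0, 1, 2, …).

R = 4

Apply the ratio test: |a_{k+1}| / |a_k| = (k+1)²/[(2k+1)·(2k+2)], which tends to 1/4 as k → ∞.
Convergence for |z − 9| · 1/4 < 1, i.e. |z − 9| < 4. So R = 4.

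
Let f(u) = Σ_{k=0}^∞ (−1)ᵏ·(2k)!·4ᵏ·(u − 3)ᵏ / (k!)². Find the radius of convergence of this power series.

The ratio of consecutive coefficients is (2k+1)·(2k+2)/(k+1)² · 4 → 16.
Convergence for |u − 3| · 16 < 1, i.e. |u − 3| < 1/16. So R = 1/16.

R = 1/16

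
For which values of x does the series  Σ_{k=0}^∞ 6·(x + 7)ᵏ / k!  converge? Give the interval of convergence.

Ratio test: |a_{k+1}/a_k| = 6/6 · 1/(k+1) → 0 as k → ∞.
Since the limit is 0 < 1 for every x, the series converges on all of ℝ and R = ∞.

(−∞, ∞)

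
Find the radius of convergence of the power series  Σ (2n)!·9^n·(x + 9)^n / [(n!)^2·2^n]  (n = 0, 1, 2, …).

R = 1/18

Apply the ratio test: |a_{n+1}| / |a_n| = (2n+1)·(2n+2)/(n+1)² · 9/2, which tends to 18 as n → ∞.
Hence the series converges for |x + 9| < 1/(18) = 1/18, so the radius of convergence is 1/18.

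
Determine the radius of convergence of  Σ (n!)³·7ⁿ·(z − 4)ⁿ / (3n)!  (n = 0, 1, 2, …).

R = 27/7

The ratio of consecutive coefficients is (n+1)³/[(3n+1)·(3n+2)·(3n+3)] · 7 → 7/27.
Thus R = 1/(7/27) = 27/7.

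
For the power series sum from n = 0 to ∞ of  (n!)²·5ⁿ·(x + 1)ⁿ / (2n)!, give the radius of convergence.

By the ratio test, |a_{n+1}/a_n| = (n+1)²/[(2n+1)·(2n+2)] · 5 → 5/4.
Thus R = 1/(5/4) = 4/5.

R = 4/5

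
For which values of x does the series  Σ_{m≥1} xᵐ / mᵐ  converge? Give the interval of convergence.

Applying the root test, |a_m|^(1/m) = 1/m → 0.
Since the m-th root of |a_m| tends to 0, the series converges for all real x; R = ∞.

(−∞, ∞)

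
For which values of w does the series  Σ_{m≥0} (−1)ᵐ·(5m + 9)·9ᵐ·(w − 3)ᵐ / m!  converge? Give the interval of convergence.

The ratio of consecutive coefficients is (5(m+1) + 9)/(5m + 9) · 9 · 1/(m+1) → 0.
The limit is 0, so the series converges for all w; R = ∞.

(−∞, ∞)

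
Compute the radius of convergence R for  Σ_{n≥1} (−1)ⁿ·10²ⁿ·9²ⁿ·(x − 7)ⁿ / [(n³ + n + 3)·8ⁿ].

Ratio test: |a_{n+1}/a_n| = [(n³ + n + 3)/((n+1)³ + (n+1) + 3)] · 100·81/8 → 2025/2 as n → ∞.
The series converges when 2025/2 · |x − 7| < 1, giving R = 2/2025.

R = 2/2025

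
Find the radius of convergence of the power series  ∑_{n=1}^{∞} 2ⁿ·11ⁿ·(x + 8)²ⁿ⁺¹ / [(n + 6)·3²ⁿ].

R = 3√22/22

By the ratio test, |a_{n+1}/a_n| = [(n + 6)/((n+1) + 6)] · 2·11/9 → 22/9.
Writing y = (x + 8)², the series in y has radius 9/22, so |x + 8| < √(9/22) and R = 3√22/22.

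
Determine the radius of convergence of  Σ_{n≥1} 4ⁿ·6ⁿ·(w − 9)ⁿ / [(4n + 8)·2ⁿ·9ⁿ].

The ratio of consecutive coefficients is [(4n + 8)/(4(n+1) + 8)] · 4·6/(2·9) → 4/3.
The series converges when 4/3 · |w − 9| < 1, giving R = 3/4.

R = 3/4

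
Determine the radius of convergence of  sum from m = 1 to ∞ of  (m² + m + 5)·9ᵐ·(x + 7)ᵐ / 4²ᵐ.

By the ratio test, |a_{m+1}/a_m| = [((m+1)² + (m+1) + 5)/(m² + m + 5)] · 9/16 → 9/16.
Thus R = 1/(9/16) = 16/9.

R = 16/9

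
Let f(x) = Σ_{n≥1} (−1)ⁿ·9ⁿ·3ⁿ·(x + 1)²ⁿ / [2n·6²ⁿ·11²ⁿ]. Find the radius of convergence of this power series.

Apply the ratio test: |a_{n+1}| / |a_n| = [2n/2(n+1)] · 9·3/(36·121), which tends to 3/484 as n → ∞.
Successive powers of (x + 1) differ by 2, so the series converges when |x + 1|² · 3/484 < 1, i.e. |x + 1| < √(484/3). So R = 22√3/3.

R = 22√3/3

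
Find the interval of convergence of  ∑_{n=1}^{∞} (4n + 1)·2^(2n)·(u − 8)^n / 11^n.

(21/4, 43/4)

The ratio of consecutive coefficients is [(4(n+1) + 1)/(4n + 1)] · 4/11 → 4/11.
The series converges when 4/11 · |u − 8| < 1, giving R = 11/4.
Endpoint u = 43/4: the n-th term does not approach 0; divergence by the term test.
When u = 21/4, the terms have absolute value of order n, which does not tend to 0, so the series diverges by the divergence test.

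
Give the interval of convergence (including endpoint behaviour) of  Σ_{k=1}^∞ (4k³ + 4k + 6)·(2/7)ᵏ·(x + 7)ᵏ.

Ratio test: |a_{k+1}/a_k| = [(4(k+1)³ + 4(k+1) + 6)/(4k³ + 4k + 6)] · 2/7 → 2/7 as k → ∞.
Hence the series converges for |x + 7| < 1/(2/7) = 7/2, so the radius of convergence is 7/2.
When x = -7/2, the terms do not tend to 0, so the series diverges.
Endpoint x = -21/2: the k-th term does not approach 0; divergence by the term test.

(-21/2, -7/2)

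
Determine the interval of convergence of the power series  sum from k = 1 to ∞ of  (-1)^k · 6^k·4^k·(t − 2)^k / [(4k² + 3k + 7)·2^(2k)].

The ratio of consecutive coefficients is [(4k² + 3k + 7)/(4(k+1)² + 3(k+1) + 7)] · 6·4/4 → 6.
Thus R = 1/(6) = 1/6.
Endpoint t = 13/6: absolute convergence follows by limit comparison with Σ 1/k².
Endpoint t = 11/6: absolute convergence follows by limit comparison with Σ 1/k².

[11/6, 13/6]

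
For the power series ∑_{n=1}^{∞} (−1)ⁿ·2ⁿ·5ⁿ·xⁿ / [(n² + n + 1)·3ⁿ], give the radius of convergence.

Apply the ratio test: |a_{n+1}| / |a_n| = [(n² + n + 1)/((n+1)² + (n+1) + 1)] · 2·5/3, which tends to 10/3 as n → ∞.
Hence the series converges for |x| < 1/(10/3) = 3/10, so the radius of convergence is 3/10.

R = 3/10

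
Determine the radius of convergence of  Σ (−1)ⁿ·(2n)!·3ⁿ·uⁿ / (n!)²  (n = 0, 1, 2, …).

Ratio test: |a_{n+1}/a_n| = (2n+1)·(2n+2)/(n+1)² · 3 → 12 as n → ∞.
Thus R = 1/(12) = 1/12.

R = 1/12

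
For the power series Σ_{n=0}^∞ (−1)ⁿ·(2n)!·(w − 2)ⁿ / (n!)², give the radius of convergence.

R = 1/4

Apply the ratio test: |a_{n+1}| / |a_n| = (2n+1)·(2n+2)/(n+1)², which tends to 4 as n → ∞.
The series converges when 4 · |w − 2| < 1, giving R = 1/4.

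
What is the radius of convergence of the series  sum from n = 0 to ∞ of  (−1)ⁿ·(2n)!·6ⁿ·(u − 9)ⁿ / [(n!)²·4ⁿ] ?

By the ratio test, |a_{n+1}/a_n| = (2n+1)·(2n+2)/(n+1)² · 6/4 → 6.
Convergence for |u − 9| · 6 < 1, i.e. |u − 9| < 1/6. So R = 1/6.

R = 1/6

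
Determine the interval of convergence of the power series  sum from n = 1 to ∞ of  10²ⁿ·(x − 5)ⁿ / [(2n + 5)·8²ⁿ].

[109/25, 141/25)

By the ratio test, |a_{n+1}/a_n| = [(2n + 5)/(2(n+1) + 5)] · 100/64 → 25/16.
The series converges when 25/16 · |x − 5| < 1, giving R = 16/25.
When x = 141/25, the terms are asymptotic to a nonzero constant times 1/n, so the series diverges by limit comparison with Σ 1/n.
At x = 109/25: convergence follows from the alternating series test (terms decrease monotonically to 0).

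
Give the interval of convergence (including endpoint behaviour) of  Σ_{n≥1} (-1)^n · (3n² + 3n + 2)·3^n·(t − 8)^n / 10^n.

(14/3, 34/3)

The ratio of consecutive coefficients is [(3(n+1)² + 3(n+1) + 2)/(3n² + 3n + 2)] · 3/10 → 3/10.
Hence the series converges for |t − 8| < 1/(3/10) = 10/3, so the radius of convergence is 10/3.
Check t = 34/3: the terms do not tend to 0, so the series diverges.
Endpoint t = 14/3: the terms do not tend to 0, so the series diverges.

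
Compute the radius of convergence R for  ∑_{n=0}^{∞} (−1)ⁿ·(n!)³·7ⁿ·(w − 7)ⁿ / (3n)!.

R = 27/7

Ratio test: |a_{n+1}/a_n| = (n+1)³/[(3n+1)·(3n+2)·(3n+3)] · 7 → 7/27 as n → ∞.
Thus R = 1/(7/27) = 27/7.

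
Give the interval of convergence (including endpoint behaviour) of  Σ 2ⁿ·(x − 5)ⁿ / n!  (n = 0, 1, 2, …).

Apply the ratio test: |a_{n+1}| / |a_n| = 2 · 1/(n+1), which tends to 0 as n → ∞.
The ratio tends to 0 regardless of x, hence R = ∞.

(−∞, ∞)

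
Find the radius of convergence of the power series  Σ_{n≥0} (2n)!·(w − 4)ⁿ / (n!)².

The ratio of consecutive coefficients is (2n+1)·(2n+2)/(n+1)² → 4.
Hence the series converges for |w − 4| < 1/(4) = 1/4, so the radius of convergence is 1/4.

R = 1/4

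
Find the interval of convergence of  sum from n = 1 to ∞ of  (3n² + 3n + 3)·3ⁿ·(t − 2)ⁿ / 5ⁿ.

(1/3, 11/3)

The ratio of consecutive coefficients is [(3(n+1)² + 3(n+1) + 3)/(3n² + 3n + 3)] · 3/5 → 3/5.
Convergence for |t − 2| · 3/5 < 1, i.e. |t − 2| < 5/3. So R = 5/3.
When t = 11/3, the terms have absolute value of order n², which does not tend to 0, so the series diverges by the divergence test.
Check t = 1/3: the n-th term does not approach 0; divergence by the term test.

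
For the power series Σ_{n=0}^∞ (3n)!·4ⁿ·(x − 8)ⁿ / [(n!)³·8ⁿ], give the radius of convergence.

R = 2/27

The ratio of consecutive coefficients is (3n+1)·(3n+2)·(3n+3)/(n+1)³ · 4/8 → 27/2.
Thus R = 1/(27/2) = 2/27.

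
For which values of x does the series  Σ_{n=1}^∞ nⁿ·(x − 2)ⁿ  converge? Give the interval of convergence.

{2}

Applying the root test, |a_n|^(1/n) = n → ∞.
Since the n-th root of |a_n| is unbounded, the series converges only at x = 2; R = 0.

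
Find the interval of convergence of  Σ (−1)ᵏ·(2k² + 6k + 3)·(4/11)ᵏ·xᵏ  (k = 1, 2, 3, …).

(-11/4, 11/4)

The ratio of consecutive coefficients is [(2(k+1)² + 6(k+1) + 3)/(2k² + 6k + 3)] · 4/11 → 4/11.
Hence the series converges for |x| < 1/(4/11) = 11/4, so the radius of convergence is 11/4.
When x = 11/4, the terms have absolute value of order k², which does not tend to 0, so the series diverges by the divergence test.
Endpoint x = -11/4: the terms have absolute value of order k², which does not tend to 0, so the series diverges by the divergence test.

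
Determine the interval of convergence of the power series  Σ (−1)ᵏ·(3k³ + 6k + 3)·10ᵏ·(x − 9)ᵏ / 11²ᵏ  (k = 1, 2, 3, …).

(-31/10, 211/10)

By the ratio test, |a_{k+1}/a_k| = [(3(k+1)³ + 6(k+1) + 3)/(3k³ + 6k + 3)] · 10/121 → 10/121.
Convergence for |x − 9| · 10/121 < 1, i.e. |x − 9| < 121/10. So R = 121/10.
When x = 211/10, the k-th term does not approach 0; divergence by the term test.
When x = -31/10, the terms do not tend to 0, so the series diverges.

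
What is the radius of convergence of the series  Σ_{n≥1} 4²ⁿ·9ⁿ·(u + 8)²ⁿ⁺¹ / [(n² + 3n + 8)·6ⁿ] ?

R = √6/12

The ratio of consecutive coefficients is [(n² + 3n + 8)/((n+1)² + 3(n+1) + 8)] · 16·9/6 → 24.
Writing y = (u + 8)², the series in y has radius 1/24, so |u + 8| < √(1/24) and R = √6/12.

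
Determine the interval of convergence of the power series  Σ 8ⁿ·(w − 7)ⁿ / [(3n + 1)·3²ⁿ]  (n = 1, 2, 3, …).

[47/8, 65/8)

The ratio of consecutive coefficients is [(3n + 1)/(3(n+1) + 1)] · 8/9 → 8/9.
The series converges when 8/9 · |w − 7| < 1, giving R = 9/8.
Endpoint w = 65/8: the terms are asymptotic to a nonzero constant times 1/n, so the series diverges by limit comparison with Σ 1/n.
At w = 47/8: convergence follows from the alternating series test (terms decrease monotonically to 0).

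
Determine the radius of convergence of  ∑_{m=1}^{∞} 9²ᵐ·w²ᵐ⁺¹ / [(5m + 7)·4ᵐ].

The ratio of consecutive coefficients is [(5m + 7)/(5(m+1) + 7)] · 81/4 → 81/4.
Successive powers of w differ by 2, so the series converges when |w|² · 81/4 < 1, i.e. |w| < √(4/81) = 2/9. So R = 2/9.

R = 2/9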